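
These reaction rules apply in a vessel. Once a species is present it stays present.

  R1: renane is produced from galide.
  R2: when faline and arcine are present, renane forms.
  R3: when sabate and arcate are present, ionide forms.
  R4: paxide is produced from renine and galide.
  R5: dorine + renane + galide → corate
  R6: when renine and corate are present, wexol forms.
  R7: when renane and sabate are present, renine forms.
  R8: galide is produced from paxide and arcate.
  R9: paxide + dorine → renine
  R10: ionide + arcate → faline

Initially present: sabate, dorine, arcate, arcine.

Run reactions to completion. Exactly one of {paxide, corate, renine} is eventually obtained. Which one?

renine

sabate and arcate present → ionide forms (R3).
ionide and arcate present → faline forms (R10).
faline and arcine present → renane forms (R2).
renane and sabate present → renine forms (R7).
corate would need dorine, renane, and galide (R5), but galide never forms. paxide would need renine and galide (R4), but galide never forms.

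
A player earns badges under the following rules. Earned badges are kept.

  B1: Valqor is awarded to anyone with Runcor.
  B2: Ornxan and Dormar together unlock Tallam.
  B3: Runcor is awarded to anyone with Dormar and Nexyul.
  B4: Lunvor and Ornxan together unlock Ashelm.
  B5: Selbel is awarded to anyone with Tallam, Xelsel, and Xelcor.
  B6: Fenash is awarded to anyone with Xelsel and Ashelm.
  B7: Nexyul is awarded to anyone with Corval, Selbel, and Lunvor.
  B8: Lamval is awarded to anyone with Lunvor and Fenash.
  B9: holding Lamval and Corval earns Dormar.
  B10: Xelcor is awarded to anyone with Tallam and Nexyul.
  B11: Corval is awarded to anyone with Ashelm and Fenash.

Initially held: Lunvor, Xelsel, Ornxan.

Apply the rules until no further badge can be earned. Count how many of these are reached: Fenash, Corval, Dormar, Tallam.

With Lunvor and Ornxan, Ashelm is earned (B4).
With Xelsel and Ashelm, Fenash is earned (B6).
With Lunvor and Fenash, Lamval is earned (B8).
With Ashelm and Fenash, Corval is earned (B11).
With Lamval and Corval, Dormar is earned (B9).
With Ornxan and Dormar, Tallam is earned (B2).
Fenash: reached.
Corval: reached.
Dormar: reached.
Tallam: reached.
All 4 are reached.

4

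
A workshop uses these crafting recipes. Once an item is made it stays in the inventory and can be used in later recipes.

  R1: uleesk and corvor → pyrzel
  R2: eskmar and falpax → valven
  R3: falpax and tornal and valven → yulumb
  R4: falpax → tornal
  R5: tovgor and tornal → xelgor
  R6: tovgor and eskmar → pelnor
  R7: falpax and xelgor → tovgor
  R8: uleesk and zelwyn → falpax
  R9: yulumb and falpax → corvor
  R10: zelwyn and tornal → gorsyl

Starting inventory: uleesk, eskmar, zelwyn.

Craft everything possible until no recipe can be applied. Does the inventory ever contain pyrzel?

Yes

Using R8, uleesk and zelwyn make falpax.
Using R2, eskmar and falpax make valven.
falpax → tornal (R4).
Using R3, falpax, tornal, and valven make yulumb.
Using R9, yulumb and falpax make corvor.
uleesk and corvor → pyrzel (R1).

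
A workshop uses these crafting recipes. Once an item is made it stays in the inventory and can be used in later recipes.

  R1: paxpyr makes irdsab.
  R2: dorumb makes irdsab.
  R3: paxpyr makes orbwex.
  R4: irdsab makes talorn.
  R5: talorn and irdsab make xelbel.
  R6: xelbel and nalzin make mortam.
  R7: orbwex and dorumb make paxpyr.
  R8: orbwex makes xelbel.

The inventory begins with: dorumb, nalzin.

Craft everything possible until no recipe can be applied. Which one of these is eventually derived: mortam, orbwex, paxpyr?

mortam

Using R2, dorumb makes irdsab.
irdsab → talorn (R4).
talorn and irdsab → xelbel (R5).
Using R6, xelbel and nalzin make mortam.
paxpyr would need orbwex and dorumb (R7), but orbwex is never obtained. orbwex would need paxpyr (R3), but paxpyr is never obtained.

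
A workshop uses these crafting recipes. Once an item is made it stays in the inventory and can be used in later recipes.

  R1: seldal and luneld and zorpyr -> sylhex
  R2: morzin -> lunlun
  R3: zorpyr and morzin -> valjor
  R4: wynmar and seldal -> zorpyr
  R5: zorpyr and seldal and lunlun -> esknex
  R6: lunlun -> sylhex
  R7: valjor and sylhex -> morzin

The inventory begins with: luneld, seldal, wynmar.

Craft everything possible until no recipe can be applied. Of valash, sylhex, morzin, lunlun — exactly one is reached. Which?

sylhex

wynmar and seldal -> zorpyr (R4).
Using R1, seldal, luneld, and zorpyr make sylhex.
No rule produces valash, and it is not given. lunlun would need morzin (R2), but morzin is never obtained. morzin would need valjor and sylhex (R7), but valjor is never obtained.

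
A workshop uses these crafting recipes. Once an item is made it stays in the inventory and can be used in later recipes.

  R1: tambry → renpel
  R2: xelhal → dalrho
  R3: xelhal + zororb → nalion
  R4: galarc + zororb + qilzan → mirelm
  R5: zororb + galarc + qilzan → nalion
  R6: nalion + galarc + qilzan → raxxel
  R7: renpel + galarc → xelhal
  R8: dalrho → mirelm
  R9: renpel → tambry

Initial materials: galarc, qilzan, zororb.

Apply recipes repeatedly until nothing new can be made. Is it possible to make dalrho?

No

dalrho would need xelhal (R2), but xelhal is never obtained.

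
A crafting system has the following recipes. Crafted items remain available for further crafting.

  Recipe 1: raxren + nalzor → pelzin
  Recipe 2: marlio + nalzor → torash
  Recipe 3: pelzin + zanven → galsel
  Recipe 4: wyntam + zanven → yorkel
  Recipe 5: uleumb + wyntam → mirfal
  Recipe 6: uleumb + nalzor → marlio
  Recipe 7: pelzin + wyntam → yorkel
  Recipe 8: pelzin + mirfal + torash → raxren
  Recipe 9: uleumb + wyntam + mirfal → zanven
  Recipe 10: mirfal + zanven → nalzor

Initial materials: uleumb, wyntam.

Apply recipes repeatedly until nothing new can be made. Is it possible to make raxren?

raxren would need pelzin, mirfal, and torash (Recipe 8), but pelzin is never obtained.

No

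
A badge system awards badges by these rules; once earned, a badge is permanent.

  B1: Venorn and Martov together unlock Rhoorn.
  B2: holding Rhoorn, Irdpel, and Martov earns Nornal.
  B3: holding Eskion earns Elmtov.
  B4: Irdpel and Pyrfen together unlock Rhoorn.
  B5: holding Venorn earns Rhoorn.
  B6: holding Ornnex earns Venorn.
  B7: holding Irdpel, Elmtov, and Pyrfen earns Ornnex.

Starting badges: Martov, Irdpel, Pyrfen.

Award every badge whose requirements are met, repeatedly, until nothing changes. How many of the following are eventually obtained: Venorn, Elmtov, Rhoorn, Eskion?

1

With Irdpel and Pyrfen, Rhoorn is earned (B4).
Venorn would need Ornnex (B6), but Ornnex is never earned.
Elmtov would need Eskion (B3), but Eskion is never earned.
Rhoorn: reached.
No rule produces Eskion, and it is not given.
Reached: Rhoorn — 1 of the 4.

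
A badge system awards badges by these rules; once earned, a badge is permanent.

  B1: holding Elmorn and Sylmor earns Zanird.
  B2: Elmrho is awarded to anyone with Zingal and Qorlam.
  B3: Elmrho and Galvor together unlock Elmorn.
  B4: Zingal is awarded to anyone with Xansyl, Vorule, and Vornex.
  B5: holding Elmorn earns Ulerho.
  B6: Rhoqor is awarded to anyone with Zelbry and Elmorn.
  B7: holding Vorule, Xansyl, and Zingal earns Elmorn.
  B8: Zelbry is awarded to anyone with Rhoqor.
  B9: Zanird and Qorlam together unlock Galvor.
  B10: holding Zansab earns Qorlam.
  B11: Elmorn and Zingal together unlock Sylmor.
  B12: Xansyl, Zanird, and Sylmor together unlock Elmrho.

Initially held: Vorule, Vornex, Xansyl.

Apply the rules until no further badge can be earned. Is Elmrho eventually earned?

With Xansyl, Vorule, and Vornex, Zingal is earned (B4).
With Vorule, Xansyl, and Zingal, Elmorn is earned (B7).
With Elmorn and Zingal, Sylmor is earned (B11).
With Elmorn and Sylmor, Zanird is earned (B1).
With Xansyl, Zanird, and Sylmor, Elmrho is earned (B12).

Yes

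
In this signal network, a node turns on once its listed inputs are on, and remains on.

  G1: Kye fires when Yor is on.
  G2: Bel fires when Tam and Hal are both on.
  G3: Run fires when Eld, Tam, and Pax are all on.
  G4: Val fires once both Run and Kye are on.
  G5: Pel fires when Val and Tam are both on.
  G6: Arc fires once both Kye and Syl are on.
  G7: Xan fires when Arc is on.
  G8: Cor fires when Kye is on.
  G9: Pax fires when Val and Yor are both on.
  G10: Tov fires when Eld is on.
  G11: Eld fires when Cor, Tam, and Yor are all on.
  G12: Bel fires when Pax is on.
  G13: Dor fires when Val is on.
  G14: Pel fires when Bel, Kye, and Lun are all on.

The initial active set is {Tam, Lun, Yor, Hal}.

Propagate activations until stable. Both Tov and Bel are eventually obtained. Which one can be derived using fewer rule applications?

Bel

Bel: G2: Tam and Hal on → Bel on. [1 rule application]
Tov: Yor is on, so Kye fires (G1). G8: Kye on → Cor on. G11: Cor, Tam, and Yor on → Eld on. G10: Eld on → Tov on. [4 rule applications]
Bel needs fewer.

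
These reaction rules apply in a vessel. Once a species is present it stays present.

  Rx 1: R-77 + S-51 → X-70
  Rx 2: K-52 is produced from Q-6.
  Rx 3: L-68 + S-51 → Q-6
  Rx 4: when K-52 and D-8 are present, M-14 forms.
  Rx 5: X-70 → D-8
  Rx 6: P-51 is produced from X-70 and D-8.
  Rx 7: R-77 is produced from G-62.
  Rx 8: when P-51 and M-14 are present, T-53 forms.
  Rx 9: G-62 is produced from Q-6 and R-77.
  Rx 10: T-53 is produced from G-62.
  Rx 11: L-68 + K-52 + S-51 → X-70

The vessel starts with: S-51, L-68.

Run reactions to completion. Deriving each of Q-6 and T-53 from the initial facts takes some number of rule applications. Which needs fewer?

Q-6

Q-6: L-68 and S-51 present → Q-6 forms (Rx 3). [1 rule application]
T-53: L-68 and S-51 present → Q-6 forms (Rx 3). Q-6 present → K-52 forms (Rx 2). L-68, K-52, and S-51 present → X-70 forms (Rx 11). X-70 present → D-8 forms (Rx 5). K-52 and D-8 present → M-14 forms (Rx 4). X-70 and D-8 present → P-51 forms (Rx 6). P-51 and M-14 present → T-53 forms (Rx 8). [7 rule applications]
Q-6 needs fewer.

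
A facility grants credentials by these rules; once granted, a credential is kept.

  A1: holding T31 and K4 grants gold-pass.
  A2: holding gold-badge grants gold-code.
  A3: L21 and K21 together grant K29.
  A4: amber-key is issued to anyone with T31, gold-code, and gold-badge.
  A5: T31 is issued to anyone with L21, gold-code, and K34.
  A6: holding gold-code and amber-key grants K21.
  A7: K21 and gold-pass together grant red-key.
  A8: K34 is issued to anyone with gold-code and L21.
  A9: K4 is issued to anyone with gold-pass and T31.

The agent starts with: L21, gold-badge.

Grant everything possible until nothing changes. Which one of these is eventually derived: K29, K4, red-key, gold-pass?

K29

Holding gold-badge grants gold-code (A2).
Holding gold-code and L21 grants K34 (A8).
Holding L21, gold-code, and K34 grants T31 (A5).
Holding T31, gold-code, and gold-badge grants amber-key (A4).
Holding gold-code and amber-key grants K21 (A6).
Holding L21 and K21 grants K29 (A3).
gold-pass would need T31 and K4 (A1), but K4 is never granted. red-key would need K21 and gold-pass (A7), but gold-pass is never granted. K4 would need gold-pass and T31 (A9), but gold-pass is never granted.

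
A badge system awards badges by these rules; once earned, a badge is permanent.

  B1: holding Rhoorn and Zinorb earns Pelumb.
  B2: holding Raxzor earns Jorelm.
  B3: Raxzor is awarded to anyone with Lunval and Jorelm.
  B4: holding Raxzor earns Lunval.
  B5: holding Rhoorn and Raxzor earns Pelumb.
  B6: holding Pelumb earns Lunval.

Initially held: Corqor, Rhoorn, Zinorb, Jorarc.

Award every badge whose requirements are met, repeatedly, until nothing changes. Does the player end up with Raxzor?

No

Raxzor would need Lunval and Jorelm (B3), but Jorelm is never earned.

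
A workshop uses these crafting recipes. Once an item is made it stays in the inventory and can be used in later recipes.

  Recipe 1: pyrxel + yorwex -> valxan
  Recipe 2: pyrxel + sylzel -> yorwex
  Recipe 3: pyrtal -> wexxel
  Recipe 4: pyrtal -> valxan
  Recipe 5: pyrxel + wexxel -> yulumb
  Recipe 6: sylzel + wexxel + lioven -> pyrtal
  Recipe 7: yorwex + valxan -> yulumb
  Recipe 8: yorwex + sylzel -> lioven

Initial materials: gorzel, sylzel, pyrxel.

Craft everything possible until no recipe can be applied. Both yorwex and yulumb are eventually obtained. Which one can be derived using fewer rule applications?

yorwex

yorwex: pyrxel + sylzel -> yorwex (Recipe 2). [1 rule application]
yulumb: pyrxel + sylzel -> yorwex (Recipe 2). Using Recipe 1, pyrxel and yorwex make valxan. Using Recipe 7, yorwex and valxan make yulumb. [3 rule applications]
yorwex needs fewer.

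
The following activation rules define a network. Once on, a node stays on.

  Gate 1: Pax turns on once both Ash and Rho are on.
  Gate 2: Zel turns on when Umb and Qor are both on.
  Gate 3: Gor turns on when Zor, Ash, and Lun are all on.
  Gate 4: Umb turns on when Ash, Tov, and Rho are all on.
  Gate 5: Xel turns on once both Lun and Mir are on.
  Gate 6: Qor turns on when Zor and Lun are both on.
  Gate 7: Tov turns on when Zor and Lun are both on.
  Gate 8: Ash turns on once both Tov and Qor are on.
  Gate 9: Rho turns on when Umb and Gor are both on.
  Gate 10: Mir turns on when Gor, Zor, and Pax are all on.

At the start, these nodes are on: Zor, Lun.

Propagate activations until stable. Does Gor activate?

Yes

Zor and Lun are on, so Qor turns on (Gate 6).
Zor and Lun are on, so Tov turns on (Gate 7).
Tov and Qor are on, so Ash turns on (Gate 8).
Gate 3: Zor, Ash, and Lun on → Gor on.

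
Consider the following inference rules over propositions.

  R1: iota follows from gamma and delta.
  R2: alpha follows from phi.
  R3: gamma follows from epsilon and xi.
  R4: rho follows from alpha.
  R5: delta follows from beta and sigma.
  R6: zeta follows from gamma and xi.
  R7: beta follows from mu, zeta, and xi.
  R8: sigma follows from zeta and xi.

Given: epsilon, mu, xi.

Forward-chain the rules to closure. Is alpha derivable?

alpha would need phi (R2), but phi is never established.

No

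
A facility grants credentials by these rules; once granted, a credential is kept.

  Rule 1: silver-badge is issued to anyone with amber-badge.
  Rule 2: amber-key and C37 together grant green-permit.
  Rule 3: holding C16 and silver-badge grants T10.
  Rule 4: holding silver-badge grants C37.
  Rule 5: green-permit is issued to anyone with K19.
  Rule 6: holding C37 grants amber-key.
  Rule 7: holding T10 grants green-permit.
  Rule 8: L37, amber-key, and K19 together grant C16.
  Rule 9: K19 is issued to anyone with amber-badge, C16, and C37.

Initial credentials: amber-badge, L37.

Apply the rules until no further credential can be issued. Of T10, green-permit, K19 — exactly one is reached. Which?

Holding amber-badge grants silver-badge (Rule 1).
Holding silver-badge grants C37 (Rule 4).
Holding C37 grants amber-key (Rule 6).
Holding amber-key and C37 grants green-permit (Rule 2).
T10 would need C16 and silver-badge (Rule 3), but C16 is never granted. K19 would need amber-badge, C16, and C37 (Rule 9), but C16 is never granted.

green-permit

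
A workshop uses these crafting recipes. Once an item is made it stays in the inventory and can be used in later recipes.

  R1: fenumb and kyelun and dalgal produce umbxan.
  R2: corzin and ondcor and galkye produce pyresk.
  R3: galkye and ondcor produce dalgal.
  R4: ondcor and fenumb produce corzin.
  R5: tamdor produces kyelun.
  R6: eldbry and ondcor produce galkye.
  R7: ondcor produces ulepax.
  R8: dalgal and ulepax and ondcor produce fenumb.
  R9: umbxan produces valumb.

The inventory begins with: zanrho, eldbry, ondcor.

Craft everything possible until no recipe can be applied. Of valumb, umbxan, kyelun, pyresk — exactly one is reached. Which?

ondcor → ulepax (R7).
eldbry and ondcor → galkye (R6).
galkye and ondcor → dalgal (R3).
Using R8, dalgal, ulepax, and ondcor make fenumb.
ondcor and fenumb → corzin (R4).
corzin and ondcor and galkye → pyresk (R2).
valumb would need umbxan (R9), but umbxan is never obtained. umbxan would need fenumb, kyelun, and dalgal (R1), but kyelun is never obtained. kyelun would need tamdor (R5), but tamdor is never obtained.

pyresk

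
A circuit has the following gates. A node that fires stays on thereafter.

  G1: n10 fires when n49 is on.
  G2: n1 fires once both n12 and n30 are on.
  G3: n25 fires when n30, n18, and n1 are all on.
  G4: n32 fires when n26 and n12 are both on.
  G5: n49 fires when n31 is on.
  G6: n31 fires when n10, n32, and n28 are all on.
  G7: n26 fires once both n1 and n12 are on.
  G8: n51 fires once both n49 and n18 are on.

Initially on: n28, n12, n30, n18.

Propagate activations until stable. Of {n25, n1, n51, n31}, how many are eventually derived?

2

G2: n12 and n30 on → n1 on.
n30, n18, and n1 are on, so n25 fires (G3).
n25: reached.
n1: reached.
n51 would need n49 and n18 (G8), but n49 never turns on.
n31 would need n10, n32, and n28 (G6), but n10 never turns on.
Reached: n25 and n1 — 2 of the 4.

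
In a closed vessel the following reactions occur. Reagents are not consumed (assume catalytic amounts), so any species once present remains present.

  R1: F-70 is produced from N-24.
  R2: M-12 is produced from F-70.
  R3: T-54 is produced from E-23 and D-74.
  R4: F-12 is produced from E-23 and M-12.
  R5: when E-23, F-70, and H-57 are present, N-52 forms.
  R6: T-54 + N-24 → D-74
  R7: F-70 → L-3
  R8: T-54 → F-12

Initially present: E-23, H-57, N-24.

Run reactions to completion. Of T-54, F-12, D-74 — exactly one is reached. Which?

N-24 present → F-70 forms (R1).
F-70 present → M-12 forms (R2).
E-23 and M-12 present → F-12 forms (R4).
D-74 would need T-54 and N-24 (R6), but T-54 never forms. T-54 would need E-23 and D-74 (R3), but D-74 never forms.

F-12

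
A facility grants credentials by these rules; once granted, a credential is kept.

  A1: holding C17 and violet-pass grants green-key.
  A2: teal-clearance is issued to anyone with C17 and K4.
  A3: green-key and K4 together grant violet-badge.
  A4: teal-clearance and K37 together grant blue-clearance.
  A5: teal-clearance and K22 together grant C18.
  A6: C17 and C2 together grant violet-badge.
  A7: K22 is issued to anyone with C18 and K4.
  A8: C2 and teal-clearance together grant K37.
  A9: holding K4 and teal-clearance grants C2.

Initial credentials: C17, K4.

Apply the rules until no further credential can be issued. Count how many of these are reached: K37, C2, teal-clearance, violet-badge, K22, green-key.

4

Holding C17 and K4 grants teal-clearance (A2).
Holding K4 and teal-clearance grants C2 (A9).
Holding C17 and C2 grants violet-badge (A6).
Holding C2 and teal-clearance grants K37 (A8).
K37: reached.
C2: reached.
teal-clearance: reached.
violet-badge: reached.
K22 would need C18 and K4 (A7), but C18 is never granted.
green-key would need C17 and violet-pass (A1), but violet-pass is never granted.
Reached: K37, C2, teal-clearance, and violet-badge — 4 of the 6.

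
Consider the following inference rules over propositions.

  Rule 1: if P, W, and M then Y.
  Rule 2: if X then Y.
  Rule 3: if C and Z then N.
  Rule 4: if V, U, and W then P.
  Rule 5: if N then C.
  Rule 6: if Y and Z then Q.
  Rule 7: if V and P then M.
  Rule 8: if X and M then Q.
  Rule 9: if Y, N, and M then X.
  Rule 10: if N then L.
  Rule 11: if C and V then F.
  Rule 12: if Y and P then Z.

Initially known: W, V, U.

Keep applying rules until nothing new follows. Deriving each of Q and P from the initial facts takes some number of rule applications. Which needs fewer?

P

P: V, U, and W hold, so P follows (Rule 4). [1 rule application]
Q: V, U, and W hold, so P follows (Rule 4). V and P hold, so M follows (Rule 7). P, W, and M hold, so Y follows (Rule 1). From Y and P, Rule 12 gives Z. From Y and Z, Rule 6 gives Q. [5 rule applications]
P needs fewer.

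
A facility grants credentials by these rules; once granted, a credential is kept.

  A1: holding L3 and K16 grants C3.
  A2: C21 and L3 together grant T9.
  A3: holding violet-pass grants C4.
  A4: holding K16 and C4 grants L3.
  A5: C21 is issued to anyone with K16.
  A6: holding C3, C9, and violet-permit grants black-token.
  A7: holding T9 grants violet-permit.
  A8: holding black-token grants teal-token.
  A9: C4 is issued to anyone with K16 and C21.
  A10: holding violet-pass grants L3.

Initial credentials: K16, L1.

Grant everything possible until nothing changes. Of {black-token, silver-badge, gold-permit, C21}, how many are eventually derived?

Holding K16 grants C21 (A5).
black-token would need C3, C9, and violet-permit (A6), but C9 is never granted.
No rule produces silver-badge, and it is not given.
No rule produces gold-permit, and it is not given.
C21: reached.
Reached: C21 — 1 of the 4.

1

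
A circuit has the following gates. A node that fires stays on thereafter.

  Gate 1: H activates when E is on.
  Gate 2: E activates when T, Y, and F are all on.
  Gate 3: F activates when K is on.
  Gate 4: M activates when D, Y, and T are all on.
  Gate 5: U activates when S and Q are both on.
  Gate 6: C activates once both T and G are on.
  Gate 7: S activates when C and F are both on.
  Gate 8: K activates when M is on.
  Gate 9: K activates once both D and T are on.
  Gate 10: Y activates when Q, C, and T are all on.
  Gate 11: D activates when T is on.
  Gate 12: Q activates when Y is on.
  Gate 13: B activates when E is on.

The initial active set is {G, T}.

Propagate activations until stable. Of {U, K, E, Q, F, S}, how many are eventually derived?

T is on, so D activates (Gate 11).
T and G are on, so C activates (Gate 6).
Gate 9: D and T on → K on.
Gate 3: K on → F on.
C and F are on, so S activates (Gate 7).
U would need S and Q (Gate 5), but Q never turns on.
K: reached.
E would need T, Y, and F (Gate 2), but Y never turns on.
Q would need Y (Gate 12), but Y never turns on.
F: reached.
S: reached.
Reached: K, F, and S — 3 of the 6.

3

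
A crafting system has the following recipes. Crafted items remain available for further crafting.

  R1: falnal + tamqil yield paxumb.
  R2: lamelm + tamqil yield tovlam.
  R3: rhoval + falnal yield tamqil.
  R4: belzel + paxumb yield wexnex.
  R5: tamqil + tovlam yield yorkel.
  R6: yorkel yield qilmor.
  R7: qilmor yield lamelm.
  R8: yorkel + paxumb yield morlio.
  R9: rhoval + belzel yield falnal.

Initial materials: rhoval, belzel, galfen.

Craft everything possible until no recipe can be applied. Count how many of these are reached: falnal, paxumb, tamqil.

Using R9, rhoval and belzel make falnal.
rhoval + falnal → tamqil (R3).
falnal + tamqil → paxumb (R1).
falnal: reached.
paxumb: reached.
tamqil: reached.
All 3 are reached.

3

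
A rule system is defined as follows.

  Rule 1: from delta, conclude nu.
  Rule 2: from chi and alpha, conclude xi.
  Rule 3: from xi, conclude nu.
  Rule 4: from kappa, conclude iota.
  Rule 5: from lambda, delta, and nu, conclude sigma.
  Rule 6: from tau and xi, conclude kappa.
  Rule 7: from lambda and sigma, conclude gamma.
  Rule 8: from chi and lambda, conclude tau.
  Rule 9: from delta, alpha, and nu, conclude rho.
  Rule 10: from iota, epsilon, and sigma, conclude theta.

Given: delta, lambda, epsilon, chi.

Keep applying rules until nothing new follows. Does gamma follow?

delta holds, so nu follows (Rule 1).
lambda, delta, and nu hold, so sigma follows (Rule 5).
From lambda and sigma, Rule 7 gives gamma.

Yes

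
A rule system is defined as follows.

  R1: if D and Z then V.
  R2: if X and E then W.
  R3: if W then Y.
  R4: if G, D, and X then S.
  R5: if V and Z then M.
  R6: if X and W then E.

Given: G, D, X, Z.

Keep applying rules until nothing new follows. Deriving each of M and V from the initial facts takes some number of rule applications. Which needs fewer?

V

V: D and Z hold, so V follows (R1). [1 rule application]
M: D and Z hold, so V follows (R1). From V and Z, R5 gives M. [2 rule applications]
V needs fewer.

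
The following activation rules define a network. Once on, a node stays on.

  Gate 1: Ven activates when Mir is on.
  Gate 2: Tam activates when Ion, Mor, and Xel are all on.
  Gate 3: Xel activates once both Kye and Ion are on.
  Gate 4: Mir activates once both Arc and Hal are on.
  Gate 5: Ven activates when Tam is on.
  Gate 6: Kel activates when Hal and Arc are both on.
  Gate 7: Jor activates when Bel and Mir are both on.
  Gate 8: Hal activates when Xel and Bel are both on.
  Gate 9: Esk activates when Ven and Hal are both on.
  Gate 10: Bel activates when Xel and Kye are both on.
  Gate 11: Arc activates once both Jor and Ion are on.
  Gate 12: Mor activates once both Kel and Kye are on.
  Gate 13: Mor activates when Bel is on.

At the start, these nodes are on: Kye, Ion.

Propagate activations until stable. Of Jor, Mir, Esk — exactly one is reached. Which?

Gate 3: Kye and Ion on → Xel on.
Xel and Kye are on, so Bel activates (Gate 10).
Bel is on, so Mor activates (Gate 13).
Xel and Bel are on, so Hal activates (Gate 8).
Gate 2: Ion, Mor, and Xel on → Tam on.
Gate 5: Tam on → Ven on.
Ven and Hal are on, so Esk activates (Gate 9).
Mir would need Arc and Hal (Gate 4), but Arc never turns on. Jor would need Bel and Mir (Gate 7), but Mir never turns on.

Esk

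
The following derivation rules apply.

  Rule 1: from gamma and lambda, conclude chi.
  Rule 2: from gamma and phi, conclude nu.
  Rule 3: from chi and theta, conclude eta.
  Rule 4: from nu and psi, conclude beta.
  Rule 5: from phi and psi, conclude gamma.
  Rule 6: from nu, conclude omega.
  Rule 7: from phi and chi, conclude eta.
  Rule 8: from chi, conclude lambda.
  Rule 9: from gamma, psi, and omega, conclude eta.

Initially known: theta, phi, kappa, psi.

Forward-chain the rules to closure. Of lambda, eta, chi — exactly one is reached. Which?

eta

phi and psi hold, so gamma follows (Rule 5).
gamma and phi hold, so nu follows (Rule 2).
From nu, Rule 6 gives omega.
From gamma, psi, and omega, Rule 9 gives eta.
chi would need gamma and lambda (Rule 1), but lambda is never established. lambda would need chi (Rule 8), but chi is never established.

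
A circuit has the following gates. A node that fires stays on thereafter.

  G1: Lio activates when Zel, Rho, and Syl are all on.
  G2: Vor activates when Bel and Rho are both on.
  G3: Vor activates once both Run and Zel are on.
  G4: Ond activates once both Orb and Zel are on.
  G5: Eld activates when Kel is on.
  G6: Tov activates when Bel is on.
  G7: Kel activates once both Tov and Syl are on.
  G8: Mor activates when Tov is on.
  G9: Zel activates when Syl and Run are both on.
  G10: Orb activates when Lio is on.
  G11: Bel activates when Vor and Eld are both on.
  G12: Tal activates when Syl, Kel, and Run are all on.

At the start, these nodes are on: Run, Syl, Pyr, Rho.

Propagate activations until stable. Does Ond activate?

Yes

G9: Syl and Run on → Zel on.
G1: Zel, Rho, and Syl on → Lio on.
Lio is on, so Orb activates (G10).
Orb and Zel are on, so Ond activates (G4).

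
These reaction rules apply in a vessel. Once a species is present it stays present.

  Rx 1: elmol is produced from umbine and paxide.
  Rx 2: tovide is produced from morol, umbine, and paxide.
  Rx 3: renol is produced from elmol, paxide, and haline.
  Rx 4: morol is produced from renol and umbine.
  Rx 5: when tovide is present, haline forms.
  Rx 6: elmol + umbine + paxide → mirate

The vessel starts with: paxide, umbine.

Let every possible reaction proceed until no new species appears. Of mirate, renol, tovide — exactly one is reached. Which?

mirate

umbine and paxide present → elmol forms (Rx 1).
elmol, umbine, and paxide present → mirate forms (Rx 6).
renol would need elmol, paxide, and haline (Rx 3), but haline never forms. tovide would need morol, umbine, and paxide (Rx 2), but morol never forms.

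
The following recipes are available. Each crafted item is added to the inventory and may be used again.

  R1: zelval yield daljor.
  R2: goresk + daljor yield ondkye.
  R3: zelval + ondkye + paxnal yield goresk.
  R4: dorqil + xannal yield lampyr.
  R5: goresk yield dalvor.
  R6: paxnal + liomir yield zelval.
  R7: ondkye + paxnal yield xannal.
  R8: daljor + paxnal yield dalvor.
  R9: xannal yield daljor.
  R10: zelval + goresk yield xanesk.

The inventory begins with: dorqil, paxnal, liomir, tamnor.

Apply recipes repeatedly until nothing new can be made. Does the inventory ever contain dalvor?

paxnal + liomir → zelval (R6).
zelval → daljor (R1).
Using R8, daljor and paxnal make dalvor.

Yes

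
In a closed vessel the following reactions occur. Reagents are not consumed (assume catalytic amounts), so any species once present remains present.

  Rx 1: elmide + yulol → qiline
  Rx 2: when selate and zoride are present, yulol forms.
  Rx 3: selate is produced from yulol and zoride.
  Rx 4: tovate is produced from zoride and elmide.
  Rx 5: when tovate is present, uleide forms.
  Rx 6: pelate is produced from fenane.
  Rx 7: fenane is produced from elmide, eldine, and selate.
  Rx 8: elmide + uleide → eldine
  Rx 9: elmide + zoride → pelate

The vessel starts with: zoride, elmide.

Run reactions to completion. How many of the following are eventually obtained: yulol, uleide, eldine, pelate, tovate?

4

zoride and elmide present → tovate forms (Rx 4).
elmide and zoride present → pelate forms (Rx 9).
tovate present → uleide forms (Rx 5).
elmide and uleide present → eldine forms (Rx 8).
yulol would need selate and zoride (Rx 2), but selate never forms.
uleide: reached.
eldine: reached.
pelate: reached.
tovate: reached.
Reached: uleide, eldine, pelate, and tovate — 4 of the 5.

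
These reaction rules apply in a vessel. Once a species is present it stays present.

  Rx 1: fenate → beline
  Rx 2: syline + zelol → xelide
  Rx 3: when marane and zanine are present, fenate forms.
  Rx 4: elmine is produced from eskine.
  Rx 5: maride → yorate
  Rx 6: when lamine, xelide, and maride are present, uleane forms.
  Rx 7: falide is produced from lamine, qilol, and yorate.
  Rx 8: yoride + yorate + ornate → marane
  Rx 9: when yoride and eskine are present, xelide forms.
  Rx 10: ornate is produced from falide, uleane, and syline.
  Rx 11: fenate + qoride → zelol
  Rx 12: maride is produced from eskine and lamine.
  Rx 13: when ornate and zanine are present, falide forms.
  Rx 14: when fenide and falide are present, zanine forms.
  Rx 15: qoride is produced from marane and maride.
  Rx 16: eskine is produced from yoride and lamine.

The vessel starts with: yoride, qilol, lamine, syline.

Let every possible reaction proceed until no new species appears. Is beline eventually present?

beline would need fenate (Rx 1), but fenate never forms.

No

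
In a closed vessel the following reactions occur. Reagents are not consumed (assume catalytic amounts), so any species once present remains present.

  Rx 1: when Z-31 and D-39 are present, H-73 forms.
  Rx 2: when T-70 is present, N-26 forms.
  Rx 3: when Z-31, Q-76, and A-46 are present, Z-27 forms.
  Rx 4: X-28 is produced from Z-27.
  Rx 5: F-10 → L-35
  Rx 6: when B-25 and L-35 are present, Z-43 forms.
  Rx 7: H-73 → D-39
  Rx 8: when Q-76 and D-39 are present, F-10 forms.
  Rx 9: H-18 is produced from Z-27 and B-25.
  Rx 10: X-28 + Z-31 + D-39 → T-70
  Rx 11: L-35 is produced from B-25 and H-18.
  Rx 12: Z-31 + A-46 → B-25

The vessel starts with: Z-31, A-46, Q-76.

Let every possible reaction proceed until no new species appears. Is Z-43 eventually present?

Z-31, Q-76, and A-46 present → Z-27 forms (Rx 3).
Z-31 and A-46 present → B-25 forms (Rx 12).
Z-27 and B-25 present → H-18 forms (Rx 9).
B-25 and H-18 present → L-35 forms (Rx 11).
B-25 and L-35 present → Z-43 forms (Rx 6).

Yes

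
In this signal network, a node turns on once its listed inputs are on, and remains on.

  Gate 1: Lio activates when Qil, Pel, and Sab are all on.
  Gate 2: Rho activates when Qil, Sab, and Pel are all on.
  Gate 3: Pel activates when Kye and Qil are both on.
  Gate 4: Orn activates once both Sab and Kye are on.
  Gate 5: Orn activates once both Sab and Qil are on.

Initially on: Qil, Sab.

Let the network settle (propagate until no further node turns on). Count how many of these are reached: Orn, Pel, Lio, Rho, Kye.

Sab and Qil are on, so Orn activates (Gate 5).
Orn: reached.
Pel would need Kye and Qil (Gate 3), but Kye never turns on.
Lio would need Qil, Pel, and Sab (Gate 1), but Pel never turns on.
Rho would need Qil, Sab, and Pel (Gate 2), but Pel never turns on.
No rule produces Kye, and it is not given.
Reached: Orn — 1 of the 5.

1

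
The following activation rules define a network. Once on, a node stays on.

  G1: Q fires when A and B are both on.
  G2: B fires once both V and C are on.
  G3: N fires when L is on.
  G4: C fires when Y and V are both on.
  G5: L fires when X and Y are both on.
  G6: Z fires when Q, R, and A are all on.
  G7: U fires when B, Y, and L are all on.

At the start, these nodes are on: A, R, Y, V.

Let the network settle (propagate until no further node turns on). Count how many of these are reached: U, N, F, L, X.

0

U would need B, Y, and L (G7), but L never turns on.
N would need L (G3), but L never turns on.
No rule produces F, and it is not given.
L would need X and Y (G5), but X never turns on.
No rule produces X, and it is not given.
None of the 5 are reached.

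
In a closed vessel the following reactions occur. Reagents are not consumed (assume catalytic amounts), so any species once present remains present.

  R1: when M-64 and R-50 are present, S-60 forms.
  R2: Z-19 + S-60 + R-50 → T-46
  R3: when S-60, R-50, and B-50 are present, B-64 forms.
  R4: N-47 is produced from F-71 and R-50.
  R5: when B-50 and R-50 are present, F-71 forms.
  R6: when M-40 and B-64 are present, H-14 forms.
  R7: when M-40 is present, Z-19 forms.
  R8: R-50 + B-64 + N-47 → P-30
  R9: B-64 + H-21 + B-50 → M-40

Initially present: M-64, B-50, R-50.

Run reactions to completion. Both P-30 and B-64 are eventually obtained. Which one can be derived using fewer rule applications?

B-64: M-64 and R-50 present → S-60 forms (R1). S-60, R-50, and B-50 present → B-64 forms (R3). [2 rule applications]
P-30: M-64 and R-50 present → S-60 forms (R1). B-50 and R-50 present → F-71 forms (R5). S-60, R-50, and B-50 present → B-64 forms (R3). F-71 and R-50 present → N-47 forms (R4). R-50, B-64, and N-47 present → P-30 forms (R8). [5 rule applications]
B-64 needs fewer.

B-64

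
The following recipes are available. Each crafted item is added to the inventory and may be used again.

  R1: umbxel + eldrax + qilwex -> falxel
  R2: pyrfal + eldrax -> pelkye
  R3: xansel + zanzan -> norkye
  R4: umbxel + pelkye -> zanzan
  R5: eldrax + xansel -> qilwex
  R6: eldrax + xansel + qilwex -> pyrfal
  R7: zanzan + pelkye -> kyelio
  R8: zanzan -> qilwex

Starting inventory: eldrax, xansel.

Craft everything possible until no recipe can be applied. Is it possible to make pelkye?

Yes

Using R5, eldrax and xansel make qilwex.
Using R6, eldrax, xansel, and qilwex make pyrfal.
Using R2, pyrfal and eldrax make pelkye.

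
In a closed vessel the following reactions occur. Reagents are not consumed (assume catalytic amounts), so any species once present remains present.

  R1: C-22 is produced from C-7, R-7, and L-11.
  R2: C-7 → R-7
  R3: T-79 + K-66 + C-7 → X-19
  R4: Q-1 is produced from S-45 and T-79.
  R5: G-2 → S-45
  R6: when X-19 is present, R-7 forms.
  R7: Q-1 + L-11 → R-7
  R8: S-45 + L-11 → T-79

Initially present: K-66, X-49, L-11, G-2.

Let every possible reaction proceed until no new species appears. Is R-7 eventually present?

G-2 present → S-45 forms (R5).
S-45 and L-11 present → T-79 forms (R8).
S-45 and T-79 present → Q-1 forms (R4).
Q-1 and L-11 present → R-7 forms (R7).

Yes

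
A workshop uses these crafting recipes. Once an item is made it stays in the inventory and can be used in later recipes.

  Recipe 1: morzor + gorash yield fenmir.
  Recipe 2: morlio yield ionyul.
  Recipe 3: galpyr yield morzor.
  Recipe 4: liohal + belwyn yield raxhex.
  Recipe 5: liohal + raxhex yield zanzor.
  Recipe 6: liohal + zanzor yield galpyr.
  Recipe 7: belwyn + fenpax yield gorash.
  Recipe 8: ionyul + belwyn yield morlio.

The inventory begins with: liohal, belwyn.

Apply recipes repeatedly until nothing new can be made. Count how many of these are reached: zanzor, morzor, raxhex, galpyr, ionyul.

liohal + belwyn → raxhex (Recipe 4).
Using Recipe 5, liohal and raxhex make zanzor.
liohal + zanzor → galpyr (Recipe 6).
Using Recipe 3, galpyr makes morzor.
zanzor: reached.
morzor: reached.
raxhex: reached.
galpyr: reached.
ionyul would need morlio (Recipe 2), but morlio is never obtained.
Reached: zanzor, morzor, raxhex, and galpyr — 4 of the 5.

4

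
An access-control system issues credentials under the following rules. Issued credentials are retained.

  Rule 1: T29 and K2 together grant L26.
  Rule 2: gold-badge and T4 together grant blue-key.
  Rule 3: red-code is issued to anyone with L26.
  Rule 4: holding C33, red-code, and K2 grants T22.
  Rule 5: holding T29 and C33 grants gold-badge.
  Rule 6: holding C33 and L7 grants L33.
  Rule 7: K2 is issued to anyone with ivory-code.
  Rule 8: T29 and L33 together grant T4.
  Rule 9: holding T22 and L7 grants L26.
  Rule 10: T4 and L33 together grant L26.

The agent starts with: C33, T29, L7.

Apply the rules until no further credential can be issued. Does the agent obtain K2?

No

K2 would need ivory-code (Rule 7), but ivory-code is never granted.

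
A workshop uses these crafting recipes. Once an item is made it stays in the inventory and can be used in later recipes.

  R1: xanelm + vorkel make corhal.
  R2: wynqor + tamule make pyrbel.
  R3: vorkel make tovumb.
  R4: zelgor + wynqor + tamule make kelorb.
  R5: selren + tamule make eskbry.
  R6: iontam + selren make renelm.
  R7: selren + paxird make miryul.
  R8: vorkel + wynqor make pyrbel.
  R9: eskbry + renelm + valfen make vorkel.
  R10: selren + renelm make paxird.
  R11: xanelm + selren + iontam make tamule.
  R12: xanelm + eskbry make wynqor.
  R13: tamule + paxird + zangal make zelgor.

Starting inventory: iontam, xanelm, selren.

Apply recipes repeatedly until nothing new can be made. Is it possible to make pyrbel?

Yes

xanelm + selren + iontam → tamule (R11).
selren + tamule → eskbry (R5).
xanelm + eskbry → wynqor (R12).
wynqor + tamule → pyrbel (R2).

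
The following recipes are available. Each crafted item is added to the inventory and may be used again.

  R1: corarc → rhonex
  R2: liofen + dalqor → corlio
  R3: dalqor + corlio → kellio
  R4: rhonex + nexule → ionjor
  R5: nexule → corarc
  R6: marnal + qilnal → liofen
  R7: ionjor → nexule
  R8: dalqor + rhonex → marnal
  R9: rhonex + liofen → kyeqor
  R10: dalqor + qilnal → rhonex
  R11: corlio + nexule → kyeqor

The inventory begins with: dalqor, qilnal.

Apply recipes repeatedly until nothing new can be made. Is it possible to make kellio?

Using R10, dalqor and qilnal make rhonex.
Using R8, dalqor and rhonex make marnal.
Using R6, marnal and qilnal make liofen.
Using R2, liofen and dalqor make corlio.
Using R3, dalqor and corlio make kellio.

Yes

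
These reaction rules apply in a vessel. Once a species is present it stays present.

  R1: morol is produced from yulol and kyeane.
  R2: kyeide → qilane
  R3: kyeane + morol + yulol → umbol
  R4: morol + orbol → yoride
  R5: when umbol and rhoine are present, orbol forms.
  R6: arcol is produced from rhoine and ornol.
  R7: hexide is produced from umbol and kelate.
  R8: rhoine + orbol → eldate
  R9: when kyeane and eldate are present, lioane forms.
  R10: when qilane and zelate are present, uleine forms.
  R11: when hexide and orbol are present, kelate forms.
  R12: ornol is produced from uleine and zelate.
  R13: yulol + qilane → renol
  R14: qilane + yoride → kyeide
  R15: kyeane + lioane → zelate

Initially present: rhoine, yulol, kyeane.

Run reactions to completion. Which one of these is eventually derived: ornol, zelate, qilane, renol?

zelate

yulol and kyeane present → morol forms (R1).
kyeane, morol, and yulol present → umbol forms (R3).
umbol and rhoine present → orbol forms (R5).
rhoine and orbol present → eldate forms (R8).
kyeane and eldate present → lioane forms (R9).
kyeane and lioane present → zelate forms (R15).
qilane would need kyeide (R2), but kyeide never forms. ornol would need uleine and zelate (R12), but uleine never forms. renol would need yulol and qilane (R13), but qilane never forms.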